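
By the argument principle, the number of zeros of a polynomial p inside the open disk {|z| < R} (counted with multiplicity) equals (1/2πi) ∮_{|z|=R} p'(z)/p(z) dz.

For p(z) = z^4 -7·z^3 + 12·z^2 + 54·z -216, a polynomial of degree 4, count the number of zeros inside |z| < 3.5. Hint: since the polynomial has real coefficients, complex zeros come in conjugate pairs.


The zeros of p are: -3, (3 + 3i), (3 - 3i), 4.
Their magnitudes are: 3, 4.243, 4.243, 4.
Zeros with |z| < R = 3.5: -3.
Count = 1.
By the argument principle, (1/2πi) ∮_{|z|=R} p'(z)/p(z) dz equals exactly this count.

Number of zeros inside |z| < 3.5: 1.


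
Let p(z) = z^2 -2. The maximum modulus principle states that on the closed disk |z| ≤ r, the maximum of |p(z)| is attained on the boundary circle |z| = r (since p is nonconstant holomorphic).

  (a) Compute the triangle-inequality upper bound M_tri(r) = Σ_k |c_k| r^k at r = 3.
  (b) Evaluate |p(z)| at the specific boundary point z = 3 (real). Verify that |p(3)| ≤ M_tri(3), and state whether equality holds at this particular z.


Coefficients: c_0 = -2, c_1 = 0, c_2 = 1. Radius r = 3.
Part (a). Triangle bound: M_tri(r) = Σ_k |c_k| r^k
  = |-2|·3^0 + |0|·3^1 + |1|·3^2
  = 2 + 0 + 9 = 11.
This bounds M(r) := max_{|z|=r} |p(z)| from above; equality holds iff all terms c_k z^k can be made to align in phase at a single z on |z|=r.
Part (b). At z = 3 (real, on the circle |z| = r):
  p(3) = (-2)·3^0 + (0)·3^1 + (1)·3^2 = 7.
  |p(3)| = 7.
Check: |p(3)| = 7 ≤ 11 = M_tri(3). ✓ Equality does not hold at z = 3 (the coefficients have mixed signs, so the terms do not all align in phase there).

M_tri(3) = 11; |p(3)| = 7; equality at z=3: no.


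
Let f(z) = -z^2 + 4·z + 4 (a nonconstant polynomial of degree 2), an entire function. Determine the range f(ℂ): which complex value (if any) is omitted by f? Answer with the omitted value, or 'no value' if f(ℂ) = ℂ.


Little Picard bounds the complement of f(ℂ) to at most one point.
For every w ∈ ℂ, the equation p(z) − w = 0 is a nonconstant polynomial in z and hence has at least one root by the fundamental theorem of algebra. So p is surjective onto ℂ, omitting no value.

Omitted value: no value.


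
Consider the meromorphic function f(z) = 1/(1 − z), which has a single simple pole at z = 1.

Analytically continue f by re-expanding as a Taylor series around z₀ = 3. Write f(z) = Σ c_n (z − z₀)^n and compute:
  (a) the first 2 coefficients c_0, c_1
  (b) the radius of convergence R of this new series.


Let w = z − z₀, so z = z₀ + w.
Then 1 − z = 1 − (z₀ + w) = (1 − z₀) − w = -2 − w.
f(z) = 1/(-2 − w) = (1/(-2)) · 1/(1 − w/(-2)) = Σ_{n≥0} w^n / (-2)^(n+1).
So c_n = 1/(-2)^(n+1):
  c_0 = 1/(-2)^1 = -1/2.
  c_1 = 1/(-2)^2 = 1/4.
The series is valid for |w/d| < 1, i.e. |z − z₀| < |d|.
Radius of convergence: R = |1 − z₀| = |-2| = 2 (distance from z₀ to the singularity z = 1).

c_0 = -1/2, c_1 = 1/4; R = 2.


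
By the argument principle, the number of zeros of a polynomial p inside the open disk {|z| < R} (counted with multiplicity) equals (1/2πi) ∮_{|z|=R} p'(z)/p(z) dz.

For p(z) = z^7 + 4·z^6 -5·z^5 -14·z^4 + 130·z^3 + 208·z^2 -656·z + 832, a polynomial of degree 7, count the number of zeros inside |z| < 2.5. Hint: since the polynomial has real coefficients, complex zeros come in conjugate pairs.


The zeros of p are: (2 + 2i), (2 - 2i), -4, (-3 + 2i), (-3 - 2i), (1 + 1i), (1 - 1i).
Their magnitudes are: 2.828, 2.828, 4, 3.606, 3.606, 1.414, 1.414.
Zeros with |z| < R = 2.5: (1 + 1i), (1 - 1i).
Count = 2.
By the argument principle, (1/2πi) ∮_{|z|=R} p'(z)/p(z) dz equals exactly this count.

Number of zeros inside |z| < 2.5: 2.


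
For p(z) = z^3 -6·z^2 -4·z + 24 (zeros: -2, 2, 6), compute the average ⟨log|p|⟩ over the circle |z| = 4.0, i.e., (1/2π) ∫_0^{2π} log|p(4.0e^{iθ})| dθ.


Zeros: -2, 2, 6; r = 4.0.
Inside |z| < r: -2, 2. Outside (|z| ≥ r): 6.
p(0) = 24, so log|p(0)| = log(24) = 3.1781.
Apply Jensen: I(r) = log|p(0)| + Σ_k log(r/|z_k|), summed over zeros inside |z| < r.
  log(r/|z_k|) for z_k = -2: log(4.0/2) = 0.6931
  log(r/|z_k|) for z_k = 2: log(4.0/2) = 0.6931
  Outside zeros (6) contribute nothing to the Jensen sum.
Sum over inside zeros: 1.3863.
I(r) = log|p(0)| + (inside sum) = 3.1781 + 1.3863 = 4.5643.
Note: since some zeros are outside |z| ≤ r, the simplified n·log(r) form does NOT apply — only the inside zeros contribute.

I(r) ≈ 4.5643.


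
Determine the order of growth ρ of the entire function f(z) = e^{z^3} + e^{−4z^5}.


Each summand is entire of order 3 and 5 respectively (as in the single-exponential case). The order of a sum is at most the max of the orders, so ρ ≤ 5. For the lower bound: on |z|=r choose arg z so that -4z^5 is real positive; then |e^{-4z^5}| = e^{4r^5} while |e^{1z^3}| ≤ e^{1r^3} = o(e^{4r^5}). So |f| ≥ e^{4r^5}(1 − o(1)) and ρ ≥ 5. Hence ρ = max(3, 5) = 5.
Therefore ρ = 5.

Order ρ = 5.


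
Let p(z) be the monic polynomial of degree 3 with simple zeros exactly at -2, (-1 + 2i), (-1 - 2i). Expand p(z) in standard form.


The polynomial is p(z) = ∏_{α ∈ S} (z − α), where S = {-2, (-1 + 2i), (-1 - 2i)}.
Expanding the product yields: p(z) = z^3 + 4·z^2 + 9·z + 10.
Note conjugate pairs combine to real quadratics: (z − (-1+2i))(z − (-1−2i)) = z² + 2z + 5.
The resulting polynomial has degree 3 and real coefficients as required.

p(z) = z^3 + 4·z^2 + 9·z + 10.


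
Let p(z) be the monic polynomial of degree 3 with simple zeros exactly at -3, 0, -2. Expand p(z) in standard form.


The polynomial is p(z) = ∏_{α ∈ S} (z − α), where S = {-3, 0, -2}.
Expanding the product yields: p(z) = z^3 + 5·z^2 + 6·z.
The resulting polynomial has degree 3 and real coefficients as required.

p(z) = z^3 + 5·z^2 + 6·z.


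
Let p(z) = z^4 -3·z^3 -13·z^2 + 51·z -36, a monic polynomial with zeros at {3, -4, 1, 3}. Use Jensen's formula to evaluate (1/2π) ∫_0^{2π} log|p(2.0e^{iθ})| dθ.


Zeros: -4, 1, 3, 3; r = 2.0.
Inside |z| < r: 1. Outside (|z| ≥ r): -4, 3, 3.
p(0) = -36, so log|p(0)| = log(36) = 3.5835.
Apply Jensen: I(r) = log|p(0)| + Σ_k log(r/|z_k|), summed over zeros inside |z| < r.
  log(r/|z_k|) for z_k = 1: log(2.0/1) = 0.6931
  Outside zeros (-4, 3, 3) contribute nothing to the Jensen sum.
Sum over inside zeros: 0.6931.
I(r) = log|p(0)| + (inside sum) = 3.5835 + 0.6931 = 4.2767.
Note: since some zeros are outside |z| ≤ r, the simplified n·log(r) form does NOT apply — only the inside zeros contribute.

I(r) ≈ 4.2767.


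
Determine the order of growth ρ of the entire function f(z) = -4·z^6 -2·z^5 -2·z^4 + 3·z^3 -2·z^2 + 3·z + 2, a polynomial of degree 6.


|f(z)| ≤ Σ|c_k|·r^k = O(r^6) as r → ∞. Polynomial growth is O(e^{r^ε}) for every ε > 0 (since r^6/e^{r^ε} → 0), so ρ ≤ ε for all ε > 0, i.e. ρ = 0. Every nonconstant polynomial has order 0.
Therefore ρ = 0.

Order ρ = 0.


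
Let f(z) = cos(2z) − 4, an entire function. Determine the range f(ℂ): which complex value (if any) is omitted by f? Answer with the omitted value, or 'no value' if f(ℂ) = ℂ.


Little Picard bounds the complement of f(ℂ) to at most one point.
cos is entire and surjective onto ℂ: for every w ∈ ℂ, cos(ζ) = w has a solution ζ ∈ ℂ (e.g., via the complex inverse arccos). With ζ = 2z this gives z = ζ/(2). Then 1·cos(2z) takes every value in 1·ℂ = ℂ, and adding -4 is a bijection of ℂ. So f is surjective and omits no value. (Note: only on the real line is cos bounded by [−1, 1].)

Omitted value: no value.


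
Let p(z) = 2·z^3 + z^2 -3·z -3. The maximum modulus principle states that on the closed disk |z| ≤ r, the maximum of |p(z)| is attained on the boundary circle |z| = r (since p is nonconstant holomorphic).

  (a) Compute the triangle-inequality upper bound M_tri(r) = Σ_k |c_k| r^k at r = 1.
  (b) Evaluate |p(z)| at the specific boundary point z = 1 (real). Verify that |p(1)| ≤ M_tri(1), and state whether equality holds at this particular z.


Coefficients: c_0 = -3, c_1 = -3, c_2 = 1, c_3 = 2. Radius r = 1.
Part (a). Triangle bound: M_tri(r) = Σ_k |c_k| r^k
  = |-3|·1^0 + |-3|·1^1 + |1|·1^2 + |2|·1^3
  = 3 + 3 + 1 + 2 = 9.
This bounds M(r) := max_{|z|=r} |p(z)| from above; equality holds iff all terms c_k z^k can be made to align in phase at a single z on |z|=r.
Part (b). At z = 1 (real, on the circle |z| = r):
  p(1) = (-3)·1^0 + (-3)·1^1 + (1)·1^2 + (2)·1^3 = -3.
  |p(1)| = 3.
Check: |p(1)| = 3 ≤ 9 = M_tri(1). ✓ Equality does not hold at z = 1 (the coefficients have mixed signs, so the terms do not all align in phase there).

M_tri(1) = 9; |p(1)| = 3; equality at z=1: no.


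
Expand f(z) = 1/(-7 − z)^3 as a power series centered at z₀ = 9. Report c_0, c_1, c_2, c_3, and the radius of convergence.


Let w = z − z₀, so z = z₀ + w.
Then -7 − z = -7 − (z₀ + w) = (-7 − z₀) − w = -16 − w.
f(z) = 1/(-16 − w)^3 = (1/(-16)^3) · (1 − w/(-16))^{−3}.
By the binomial series (1−u)^{−3} = Σ_{n≥0} C(n+2, 2) u^n for |u|<1, with u = w/(-16):
  c_n = C(n+2, 2) / (-16)^(n+3).
  c_0 = 1/(-16)^3 = -1/4096.
  c_1 = 3/(-16)^4 = 3/65536.
  c_2 = 6/(-16)^5 = -3/524288.
  c_3 = 10/(-16)^6 = 5/8388608.
The series is valid for |w/d| < 1, i.e. |z − z₀| < |d|.
Radius of convergence: R = |-7 − z₀| = |-16| = 16 (distance from z₀ to the singularity z = -7).

c_0 = -1/4096, c_1 = 3/65536, c_2 = -3/524288, c_3 = 5/8388608; R = 16.


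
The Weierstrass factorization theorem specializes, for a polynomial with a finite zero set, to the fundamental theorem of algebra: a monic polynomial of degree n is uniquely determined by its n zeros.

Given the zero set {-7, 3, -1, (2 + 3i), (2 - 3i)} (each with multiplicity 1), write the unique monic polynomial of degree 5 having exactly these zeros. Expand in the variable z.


The polynomial is p(z) = ∏_{α ∈ S} (z − α), where S = {-7, 3, -1, (2 + 3i), (2 - 3i)}.
Expanding the product yields: p(z) = z^5 + z^4 -24·z^3 + 112·z^2 -137·z -273.
Note conjugate pairs combine to real quadratics: (z − (2+3i))(z − (2−3i)) = z² − 4z + 13.
The resulting polynomial has degree 5 and real coefficients as required.

p(z) = z^5 + z^4 -24·z^3 + 112·z^2 -137·z -273.


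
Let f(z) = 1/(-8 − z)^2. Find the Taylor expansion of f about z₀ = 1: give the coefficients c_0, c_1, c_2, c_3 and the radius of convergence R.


Let w = z − z₀, so z = z₀ + w.
Then -8 − z = -8 − (z₀ + w) = (-8 − z₀) − w = -9 − w.
f(z) = 1/(-9 − w)^2 = (1/(-9)^2) · (1 − w/(-9))^{−2}.
By the binomial series (1−u)^{−2} = Σ_{n≥0} C(n+1, 1) u^n for |u|<1, with u = w/(-9):
  c_n = C(n+1, 1) / (-9)^(n+2).
  c_0 = 1/(-9)^2 = 1/81.
  c_1 = 2/(-9)^3 = -2/729.
  c_2 = 3/(-9)^4 = 1/2187.
  c_3 = 4/(-9)^5 = -4/59049.
The series is valid for |w/d| < 1, i.e. |z − z₀| < |d|.
Radius of convergence: R = |-8 − z₀| = |-9| = 9 (distance from z₀ to the singularity z = -8).

c_0 = 1/81, c_1 = -2/729, c_2 = 1/2187, c_3 = -4/59049; R = 9.


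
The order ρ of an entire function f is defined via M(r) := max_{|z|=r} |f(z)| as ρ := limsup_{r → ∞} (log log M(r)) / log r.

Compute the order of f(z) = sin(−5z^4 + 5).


Write sin(w) = (e^{iw} ± e^{−iw})/(2 or 2i), so |sin(w)| ≤ e^{|w|}. With w = −5z^4 + 5, |w| ≤ 5r^4 + 5 on |z|=r, giving M(r) ≤ e^{5r^4 + 5} and ρ ≤ 4. For the lower bound, choose z on |z|=r with -5z^4 purely imaginary of modulus 5r^4; then |sin(−5z^4 + 5)| grows like e^{5r^4}/2, so ρ ≥ 4. Hence ρ = 4.
Therefore ρ = 4.

Order ρ = 4.


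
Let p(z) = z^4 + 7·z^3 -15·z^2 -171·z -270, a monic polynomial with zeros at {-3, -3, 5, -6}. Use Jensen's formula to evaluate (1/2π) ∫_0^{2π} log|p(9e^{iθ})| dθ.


Zeros: -6, -3, -3, 5; r = 9.
Inside |z| < r: -6, -3, -3, 5. Outside (|z| ≥ r): ∅.
p(0) = -270, so log|p(0)| = log(270) = 5.5984.
Apply Jensen: I(r) = log|p(0)| + Σ_k log(r/|z_k|), summed over zeros inside |z| < r.
  log(r/|z_k|) for z_k = -3: log(9/3) = 1.0986
  log(r/|z_k|) for z_k = -3: log(9/3) = 1.0986
  log(r/|z_k|) for z_k = 5: log(9/5) = 0.5878
  log(r/|z_k|) for z_k = -6: log(9/6) = 0.4055
Sum over inside zeros: 3.1905.
I(r) = log|p(0)| + (inside sum) = 5.5984 + 3.1905 = 8.7889.
Closed form (all zeros inside, monic): I(r) = n·log(r) = 4·log(9) = 8.7889. ✓

I(r) ≈ 8.7889.


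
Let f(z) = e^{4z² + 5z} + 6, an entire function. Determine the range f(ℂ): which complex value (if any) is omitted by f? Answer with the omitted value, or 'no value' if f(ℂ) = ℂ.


Little Picard bounds the complement of f(ℂ) to at most one point.
The exponent g(z) = 4z² + 5z is a nonconstant polynomial, hence surjective onto ℂ. So e^{g(z)} takes every value in {e^w : w ∈ ℂ} = ℂ ∖ {0}. Adding 6 shifts the range to ℂ ∖ {6}. f omits exactly 6.

Omitted value: 6.


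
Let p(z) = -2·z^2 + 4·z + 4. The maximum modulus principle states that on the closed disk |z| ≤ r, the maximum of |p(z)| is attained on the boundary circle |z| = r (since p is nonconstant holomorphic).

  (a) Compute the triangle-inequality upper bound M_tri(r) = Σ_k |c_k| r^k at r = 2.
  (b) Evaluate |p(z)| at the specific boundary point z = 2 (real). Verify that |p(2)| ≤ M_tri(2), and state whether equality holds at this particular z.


Coefficients: c_0 = 4, c_1 = 4, c_2 = -2. Radius r = 2.
Part (a). Triangle bound: M_tri(r) = Σ_k |c_k| r^k
  = |4|·2^0 + |4|·2^1 + |-2|·2^2
  = 4 + 8 + 8 = 20.
This bounds M(r) := max_{|z|=r} |p(z)| from above; equality holds iff all terms c_k z^k can be made to align in phase at a single z on |z|=r.
Part (b). At z = 2 (real, on the circle |z| = r):
  p(2) = (4)·2^0 + (4)·2^1 + (-2)·2^2 = 4.
  |p(2)| = 4.
Check: |p(2)| = 4 ≤ 20 = M_tri(2). ✓ Equality does not hold at z = 2 (the coefficients have mixed signs, so the terms do not all align in phase there).

M_tri(2) = 20; |p(2)| = 4; equality at z=2: no.


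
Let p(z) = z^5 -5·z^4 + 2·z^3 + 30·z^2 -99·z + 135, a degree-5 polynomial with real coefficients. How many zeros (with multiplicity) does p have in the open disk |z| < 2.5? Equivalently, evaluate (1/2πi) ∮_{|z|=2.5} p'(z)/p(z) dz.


The zeros of p are: -3, 3, 3, (1 + 2i), (1 - 2i).
Their magnitudes are: 3, 3, 3, 2.236, 2.236.
Zeros with |z| < R = 2.5: (1 + 2i), (1 - 2i).
Count = 2.
By the argument principle, (1/2πi) ∮_{|z|=R} p'(z)/p(z) dz equals exactly this count.

Number of zeros inside |z| < 2.5: 2.


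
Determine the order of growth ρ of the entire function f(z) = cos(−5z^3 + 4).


Write cos(w) = (e^{iw} ± e^{−iw})/(2 or 2i), so |cos(w)| ≤ e^{|w|}. With w = −5z^3 + 4, |w| ≤ 5r^3 + 4 on |z|=r, giving M(r) ≤ e^{5r^3 + 4} and ρ ≤ 3. For the lower bound, choose z on |z|=r with -5z^3 purely imaginary of modulus 5r^3; then |cos(−5z^3 + 4)| grows like e^{5r^3}/2, so ρ ≥ 3. Hence ρ = 3.
Therefore ρ = 3.

Order ρ = 3.


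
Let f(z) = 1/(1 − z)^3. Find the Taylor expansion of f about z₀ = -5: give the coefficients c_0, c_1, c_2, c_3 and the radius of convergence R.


Let w = z − z₀, so z = z₀ + w.
Then 1 − z = 1 − (z₀ + w) = (1 − z₀) − w = 6 − w.
f(z) = 1/(6 − w)^3 = (1/(6)^3) · (1 − w/(6))^{−3}.
By the binomial series (1−u)^{−3} = Σ_{n≥0} C(n+2, 2) u^n for |u|<1, with u = w/(6):
  c_n = C(n+2, 2) / (6)^(n+3).
  c_0 = 1/(6)^3 = 1/216.
  c_1 = 3/(6)^4 = 1/432.
  c_2 = 6/(6)^5 = 1/1296.
  c_3 = 10/(6)^6 = 5/23328.
The series is valid for |w/d| < 1, i.e. |z − z₀| < |d|.
Radius of convergence: R = |1 − z₀| = |6| = 6 (distance from z₀ to the singularity z = 1).

c_0 = 1/216, c_1 = 1/432, c_2 = 1/1296, c_3 = 5/23328; R = 6.


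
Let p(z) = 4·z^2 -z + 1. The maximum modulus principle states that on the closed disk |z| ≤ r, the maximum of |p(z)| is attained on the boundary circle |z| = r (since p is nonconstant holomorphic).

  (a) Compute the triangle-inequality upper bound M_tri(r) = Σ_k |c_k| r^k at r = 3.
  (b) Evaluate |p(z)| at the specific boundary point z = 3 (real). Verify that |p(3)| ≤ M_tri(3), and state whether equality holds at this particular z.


Coefficients: c_0 = 1, c_1 = -1, c_2 = 4. Radius r = 3.
Part (a). Triangle bound: M_tri(r) = Σ_k |c_k| r^k
  = |1|·3^0 + |-1|·3^1 + |4|·3^2
  = 1 + 3 + 36 = 40.
This bounds M(r) := max_{|z|=r} |p(z)| from above; equality holds iff all terms c_k z^k can be made to align in phase at a single z on |z|=r.
Part (b). At z = 3 (real, on the circle |z| = r):
  p(3) = (1)·3^0 + (-1)·3^1 + (4)·3^2 = 34.
  |p(3)| = 34.
Check: |p(3)| = 34 ≤ 40 = M_tri(3). ✓ Equality does not hold at z = 3 (the coefficients have mixed signs, so the terms do not all align in phase there).

M_tri(3) = 40; |p(3)| = 34; equality at z=3: no.


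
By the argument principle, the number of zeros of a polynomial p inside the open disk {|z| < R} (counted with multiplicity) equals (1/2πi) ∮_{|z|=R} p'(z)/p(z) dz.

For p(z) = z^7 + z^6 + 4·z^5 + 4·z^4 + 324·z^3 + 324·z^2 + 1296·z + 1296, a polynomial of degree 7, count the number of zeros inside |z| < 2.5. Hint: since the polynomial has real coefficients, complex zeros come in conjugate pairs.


The zeros of p are: (-3 + 3i), (-3 - 3i), (3 + 3i), (3 - 3i), (0 + 2i), (0 - 2i), -1.
Their magnitudes are: 4.243, 4.243, 4.243, 4.243, 2, 2, 1.
Zeros with |z| < R = 2.5: (0 + 2i), (0 - 2i), -1.
Count = 3.
By the argument principle, (1/2πi) ∮_{|z|=R} p'(z)/p(z) dz equals exactly this count.

Number of zeros inside |z| < 2.5: 3.


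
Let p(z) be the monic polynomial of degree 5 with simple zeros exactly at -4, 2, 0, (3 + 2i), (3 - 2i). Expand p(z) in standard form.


The polynomial is p(z) = ∏_{α ∈ S} (z − α), where S = {-4, 2, 0, (3 + 2i), (3 - 2i)}.
Expanding the product yields: p(z) = z^5 -4·z^4 -7·z^3 + 74·z^2 -104·z.
Note conjugate pairs combine to real quadratics: (z − (3+2i))(z − (3−2i)) = z² − 6z + 13.
The resulting polynomial has degree 5 and real coefficients as required.

p(z) = z^5 -4·z^4 -7·z^3 + 74·z^2 -104·z.


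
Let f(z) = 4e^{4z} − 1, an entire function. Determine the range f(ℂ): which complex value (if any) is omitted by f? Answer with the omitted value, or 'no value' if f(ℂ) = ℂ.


Little Picard bounds the complement of f(ℂ) to at most one point.
e^{4z} is never zero on ℂ, so 4·e^{4z} takes every value in ℂ ∖ {0}. Adding -1 shifts the range to ℂ ∖ {-1}. Thus f omits exactly the value -1.

Omitted value: -1.


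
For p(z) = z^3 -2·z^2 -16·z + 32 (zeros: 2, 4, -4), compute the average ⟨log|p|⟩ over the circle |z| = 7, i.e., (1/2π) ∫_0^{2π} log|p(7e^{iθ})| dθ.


Zeros: -4, 2, 4; r = 7.
Inside |z| < r: -4, 2, 4. Outside (|z| ≥ r): ∅.
p(0) = 32, so log|p(0)| = log(32) = 3.4657.
Apply Jensen: I(r) = log|p(0)| + Σ_k log(r/|z_k|), summed over zeros inside |z| < r.
  log(r/|z_k|) for z_k = 2: log(7/2) = 1.2528
  log(r/|z_k|) for z_k = 4: log(7/4) = 0.5596
  log(r/|z_k|) for z_k = -4: log(7/4) = 0.5596
Sum over inside zeros: 2.3720.
I(r) = log|p(0)| + (inside sum) = 3.4657 + 2.3720 = 5.8377.
Closed form (all zeros inside, monic): I(r) = n·log(r) = 3·log(7) = 5.8377. ✓

I(r) ≈ 5.8377.


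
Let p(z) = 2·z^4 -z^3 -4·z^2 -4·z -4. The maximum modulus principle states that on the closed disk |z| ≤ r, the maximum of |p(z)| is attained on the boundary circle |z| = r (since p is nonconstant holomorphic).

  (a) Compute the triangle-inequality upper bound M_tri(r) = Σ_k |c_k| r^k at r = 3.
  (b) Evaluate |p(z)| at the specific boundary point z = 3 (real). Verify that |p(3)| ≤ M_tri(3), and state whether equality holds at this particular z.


Coefficients: c_0 = -4, c_1 = -4, c_2 = -4, c_3 = -1, c_4 = 2. Radius r = 3.
Part (a). Triangle bound: M_tri(r) = Σ_k |c_k| r^k
  = |-4|·3^0 + |-4|·3^1 + |-4|·3^2 + |-1|·3^3 + |2|·3^4
  = 4 + 12 + 36 + 27 + 162 = 241.
This bounds M(r) := max_{|z|=r} |p(z)| from above; equality holds iff all terms c_k z^k can be made to align in phase at a single z on |z|=r.
Part (b). At z = 3 (real, on the circle |z| = r):
  p(3) = (-4)·3^0 + (-4)·3^1 + (-4)·3^2 + (-1)·3^3 + (2)·3^4 = 83.
  |p(3)| = 83.
Check: |p(3)| = 83 ≤ 241 = M_tri(3). ✓ Equality does not hold at z = 3 (the coefficients have mixed signs, so the terms do not all align in phase there).

M_tri(3) = 241; |p(3)| = 83; equality at z=3: no.


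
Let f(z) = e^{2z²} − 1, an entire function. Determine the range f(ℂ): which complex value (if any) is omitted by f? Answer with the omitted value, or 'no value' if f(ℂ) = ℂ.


Little Picard bounds the complement of f(ℂ) to at most one point.
The exponent g(z) = 2z² is a nonconstant polynomial, hence surjective onto ℂ. So e^{g(z)} takes every value in {e^w : w ∈ ℂ} = ℂ ∖ {0}. Adding -1 shifts the range to ℂ ∖ {-1}. f omits exactly -1.

Omitted value: -1.


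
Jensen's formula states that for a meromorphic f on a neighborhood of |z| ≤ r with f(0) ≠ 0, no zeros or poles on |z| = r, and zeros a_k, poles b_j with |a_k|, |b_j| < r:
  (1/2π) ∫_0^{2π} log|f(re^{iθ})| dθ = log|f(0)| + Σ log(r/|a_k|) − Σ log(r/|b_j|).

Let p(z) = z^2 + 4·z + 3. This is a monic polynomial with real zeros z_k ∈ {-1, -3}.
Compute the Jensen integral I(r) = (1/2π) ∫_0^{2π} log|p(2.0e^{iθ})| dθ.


Zeros: -3, -1; r = 2.0.
Inside |z| < r: -1. Outside (|z| ≥ r): -3.
p(0) = 3, so log|p(0)| = log(3) = 1.0986.
Apply Jensen: I(r) = log|p(0)| + Σ_k log(r/|z_k|), summed over zeros inside |z| < r.
  log(r/|z_k|) for z_k = -1: log(2.0/1) = 0.6931
  Outside zeros (-3) contribute nothing to the Jensen sum.
Sum over inside zeros: 0.6931.
I(r) = log|p(0)| + (inside sum) = 1.0986 + 0.6931 = 1.7918.
Note: since some zeros are outside |z| ≤ r, the simplified n·log(r) form does NOT apply — only the inside zeros contribute.

I(r) ≈ 1.7918.


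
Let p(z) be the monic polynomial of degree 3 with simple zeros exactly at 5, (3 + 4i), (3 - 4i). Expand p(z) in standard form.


The polynomial is p(z) = ∏_{α ∈ S} (z − α), where S = {5, (3 + 4i), (3 - 4i)}.
Expanding the product yields: p(z) = z^3 -11·z^2 + 55·z -125.
Note conjugate pairs combine to real quadratics: (z − (3+4i))(z − (3−4i)) = z² − 6z + 25.
The resulting polynomial has degree 3 and real coefficients as required.

p(z) = z^3 -11·z^2 + 55·z -125.


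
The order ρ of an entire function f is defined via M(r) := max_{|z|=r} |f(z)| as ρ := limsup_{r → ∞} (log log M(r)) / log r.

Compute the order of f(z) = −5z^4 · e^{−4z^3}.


M(r) = max_{|z|=r} |-5|·|z|^4·|e^{−4z^3}| = 5·r^4 · e^{4r^3} (the factors attain their maxima compatibly on |z|=r). Then log M(r) = log 5 + 4·log r + 4r^3, dominated by the last term, so log log M(r) ~ 3·log r. The polynomial factor -5z^4 contributes only a log r term and does not affect the order. ρ = 3.
Therefore ρ = 3.

Order ρ = 3.


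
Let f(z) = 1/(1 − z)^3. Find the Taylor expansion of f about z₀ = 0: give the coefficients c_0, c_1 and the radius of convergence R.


Let w = z − z₀, so z = z₀ + w.
Then 1 − z = 1 − (z₀ + w) = (1 − z₀) − w = 1 − w.
f(z) = 1/(1 − w)^3 = (1/(1)^3) · (1 − w/(1))^{−3}.
By the binomial series (1−u)^{−3} = Σ_{n≥0} C(n+2, 2) u^n for |u|<1, with u = w/(1):
  c_n = C(n+2, 2) / (1)^(n+3).
  c_0 = 1/(1)^3 = 1.
  c_1 = 3/(1)^4 = 3.
The series is valid for |w/d| < 1, i.e. |z − z₀| < |d|.
Radius of convergence: R = |1 − z₀| = |1| = 1 (distance from z₀ to the singularity z = 1).

c_0 = 1, c_1 = 3; R = 1.


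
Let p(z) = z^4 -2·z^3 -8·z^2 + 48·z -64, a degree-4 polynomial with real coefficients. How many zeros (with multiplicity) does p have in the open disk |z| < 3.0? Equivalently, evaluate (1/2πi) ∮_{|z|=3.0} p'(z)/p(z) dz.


The zeros of p are: -4, (2 + 2i), (2 - 2i), 2.
Their magnitudes are: 4, 2.828, 2.828, 2.
Zeros with |z| < R = 3.0: (2 + 2i), (2 - 2i), 2.
Count = 3.
By the argument principle, (1/2πi) ∮_{|z|=R} p'(z)/p(z) dz equals exactly this count.

Number of zeros inside |z| < 3.0: 3.


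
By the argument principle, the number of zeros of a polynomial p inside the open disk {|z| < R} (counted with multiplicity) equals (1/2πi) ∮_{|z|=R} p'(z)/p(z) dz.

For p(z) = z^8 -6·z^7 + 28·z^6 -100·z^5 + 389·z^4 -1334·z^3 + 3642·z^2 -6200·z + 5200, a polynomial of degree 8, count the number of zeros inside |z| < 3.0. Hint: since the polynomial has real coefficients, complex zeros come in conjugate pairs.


The zeros of p are: (2 + 1i), (2 - 1i), (-2 + 3i), (-2 - 3i), (1 + 3i), (1 - 3i), (2 + 2i), (2 - 2i).
Their magnitudes are: 2.236, 2.236, 3.606, 3.606, 3.162, 3.162, 2.828, 2.828.
Zeros with |z| < R = 3.0: (2 + 1i), (2 - 1i), (2 + 2i), (2 - 2i).
Count = 4.
By the argument principle, (1/2πi) ∮_{|z|=R} p'(z)/p(z) dz equals exactly this count.

Number of zeros inside |z| < 3.0: 4.


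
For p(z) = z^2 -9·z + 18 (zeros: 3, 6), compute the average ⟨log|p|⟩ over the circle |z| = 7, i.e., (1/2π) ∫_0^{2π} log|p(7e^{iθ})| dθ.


Zeros: 3, 6; r = 7.
Inside |z| < r: 3, 6. Outside (|z| ≥ r): ∅.
p(0) = 18, so log|p(0)| = log(18) = 2.8904.
Apply Jensen: I(r) = log|p(0)| + Σ_k log(r/|z_k|), summed over zeros inside |z| < r.
  log(r/|z_k|) for z_k = 3: log(7/3) = 0.8473
  log(r/|z_k|) for z_k = 6: log(7/6) = 0.1542
Sum over inside zeros: 1.0014.
I(r) = log|p(0)| + (inside sum) = 2.8904 + 1.0014 = 3.8918.
Closed form (all zeros inside, monic): I(r) = n·log(r) = 2·log(7) = 3.8918. ✓

I(r) ≈ 3.8918.


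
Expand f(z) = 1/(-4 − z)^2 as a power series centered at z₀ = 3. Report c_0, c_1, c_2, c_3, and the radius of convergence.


Let w = z − z₀, so z = z₀ + w.
Then -4 − z = -4 − (z₀ + w) = (-4 − z₀) − w = -7 − w.
f(z) = 1/(-7 − w)^2 = (1/(-7)^2) · (1 − w/(-7))^{−2}.
By the binomial series (1−u)^{−2} = Σ_{n≥0} C(n+1, 1) u^n for |u|<1, with u = w/(-7):
  c_n = C(n+1, 1) / (-7)^(n+2).
  c_0 = 1/(-7)^2 = 1/49.
  c_1 = 2/(-7)^3 = -2/343.
  c_2 = 3/(-7)^4 = 3/2401.
  c_3 = 4/(-7)^5 = -4/16807.
The series is valid for |w/d| < 1, i.e. |z − z₀| < |d|.
Radius of convergence: R = |-4 − z₀| = |-7| = 7 (distance from z₀ to the singularity z = -4).

c_0 = 1/49, c_1 = -2/343, c_2 = 3/2401, c_3 = -4/16807; R = 7.


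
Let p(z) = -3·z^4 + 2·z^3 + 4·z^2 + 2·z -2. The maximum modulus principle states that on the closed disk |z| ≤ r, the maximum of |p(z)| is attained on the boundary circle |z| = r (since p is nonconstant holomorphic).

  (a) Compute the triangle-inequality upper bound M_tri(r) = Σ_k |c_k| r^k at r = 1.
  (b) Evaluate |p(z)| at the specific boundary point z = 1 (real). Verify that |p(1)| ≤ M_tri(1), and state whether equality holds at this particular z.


Coefficients: c_0 = -2, c_1 = 2, c_2 = 4, c_3 = 2, c_4 = -3. Radius r = 1.
Part (a). Triangle bound: M_tri(r) = Σ_k |c_k| r^k
  = |-2|·1^0 + |2|·1^1 + |4|·1^2 + |2|·1^3 + |-3|·1^4
  = 2 + 2 + 4 + 2 + 3 = 13.
This bounds M(r) := max_{|z|=r} |p(z)| from above; equality holds iff all terms c_k z^k can be made to align in phase at a single z on |z|=r.
Part (b). At z = 1 (real, on the circle |z| = r):
  p(1) = (-2)·1^0 + (2)·1^1 + (4)·1^2 + (2)·1^3 + (-3)·1^4 = 3.
  |p(1)| = 3.
Check: |p(1)| = 3 ≤ 13 = M_tri(1). ✓ Equality does not hold at z = 1 (the coefficients have mixed signs, so the terms do not all align in phase there).

M_tri(1) = 13; |p(1)| = 3; equality at z=1: no.


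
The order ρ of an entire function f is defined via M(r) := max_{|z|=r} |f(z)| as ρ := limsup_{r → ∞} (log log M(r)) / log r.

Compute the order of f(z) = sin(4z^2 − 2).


Write sin(w) = (e^{iw} ± e^{−iw})/(2 or 2i), so |sin(w)| ≤ e^{|w|}. With w = 4z^2 − 2, |w| ≤ 4r^2 + 2 on |z|=r, giving M(r) ≤ e^{4r^2 + 2} and ρ ≤ 2. For the lower bound, choose z on |z|=r with 4z^2 purely imaginary of modulus 4r^2; then |sin(4z^2 − 2)| grows like e^{4r^2}/2, so ρ ≥ 2. Hence ρ = 2.
Therefore ρ = 2.

Order ρ = 2.


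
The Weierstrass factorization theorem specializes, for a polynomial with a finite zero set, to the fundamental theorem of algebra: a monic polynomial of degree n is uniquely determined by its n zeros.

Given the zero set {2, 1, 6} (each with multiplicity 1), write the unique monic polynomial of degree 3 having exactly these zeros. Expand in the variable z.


The polynomial is p(z) = ∏_{α ∈ S} (z − α), where S = {2, 1, 6}.
Expanding the product yields: p(z) = z^3 -9·z^2 + 20·z -12.
The resulting polynomial has degree 3 and real coefficients as required.

p(z) = z^3 -9·z^2 + 20·z -12.


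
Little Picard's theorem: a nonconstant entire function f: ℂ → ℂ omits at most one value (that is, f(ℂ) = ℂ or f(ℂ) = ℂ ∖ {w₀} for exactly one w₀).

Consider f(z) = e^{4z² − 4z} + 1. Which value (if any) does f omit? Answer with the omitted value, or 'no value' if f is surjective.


Little Picard bounds the complement of f(ℂ) to at most one point.
The exponent g(z) = 4z² − 4z is a nonconstant polynomial, hence surjective onto ℂ. So e^{g(z)} takes every value in {e^w : w ∈ ℂ} = ℂ ∖ {0}. Adding 1 shifts the range to ℂ ∖ {1}. f omits exactly 1.

Omitted value: 1.


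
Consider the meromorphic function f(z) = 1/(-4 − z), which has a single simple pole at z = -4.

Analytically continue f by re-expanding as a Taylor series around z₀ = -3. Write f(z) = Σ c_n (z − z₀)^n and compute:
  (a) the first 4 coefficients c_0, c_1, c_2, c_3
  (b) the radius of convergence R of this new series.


Let w = z − z₀, so z = z₀ + w.
Then -4 − z = -4 − (z₀ + w) = (-4 − z₀) − w = -1 − w.
f(z) = 1/(-1 − w) = (1/(-1)) · 1/(1 − w/(-1)) = Σ_{n≥0} w^n / (-1)^(n+1).
So c_n = 1/(-1)^(n+1):
  c_0 = 1/(-1)^1 = -1.
  c_1 = 1/(-1)^2 = 1.
  c_2 = 1/(-1)^3 = -1.
  c_3 = 1/(-1)^4 = 1.
The series is valid for |w/d| < 1, i.e. |z − z₀| < |d|.
Radius of convergence: R = |-4 − z₀| = |-1| = 1 (distance from z₀ to the singularity z = -4).

c_0 = -1, c_1 = 1, c_2 = -1, c_3 = 1; R = 1.


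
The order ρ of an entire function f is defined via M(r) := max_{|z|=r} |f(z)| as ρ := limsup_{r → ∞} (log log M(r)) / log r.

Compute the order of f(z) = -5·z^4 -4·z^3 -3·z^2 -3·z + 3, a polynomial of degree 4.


|f(z)| ≤ Σ|c_k|·r^k = O(r^4) as r → ∞. Polynomial growth is O(e^{r^ε}) for every ε > 0 (since r^4/e^{r^ε} → 0), so ρ ≤ ε for all ε > 0, i.e. ρ = 0. Every nonconstant polynomial has order 0.
Therefore ρ = 0.

Order ρ = 0.


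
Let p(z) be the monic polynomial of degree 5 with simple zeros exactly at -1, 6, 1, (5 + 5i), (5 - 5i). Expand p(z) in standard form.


The polynomial is p(z) = ∏_{α ∈ S} (z − α), where S = {-1, 6, 1, (5 + 5i), (5 - 5i)}.
Expanding the product yields: p(z) = z^5 -16·z^4 + 109·z^3 -284·z^2 -110·z + 300.
Note conjugate pairs combine to real quadratics: (z − (5+5i))(z − (5−5i)) = z² − 10z + 50.
The resulting polynomial has degree 5 and real coefficients as required.

p(z) = z^5 -16·z^4 + 109·z^3 -284·z^2 -110·z + 300.


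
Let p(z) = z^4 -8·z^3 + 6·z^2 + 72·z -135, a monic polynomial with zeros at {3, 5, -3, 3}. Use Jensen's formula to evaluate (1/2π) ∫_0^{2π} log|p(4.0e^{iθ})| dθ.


Zeros: -3, 3, 3, 5; r = 4.0.
Inside |z| < r: -3, 3, 3. Outside (|z| ≥ r): 5.
p(0) = -135, so log|p(0)| = log(135) = 4.9053.
Apply Jensen: I(r) = log|p(0)| + Σ_k log(r/|z_k|), summed over zeros inside |z| < r.
  log(r/|z_k|) for z_k = 3: log(4.0/3) = 0.2877
  log(r/|z_k|) for z_k = -3: log(4.0/3) = 0.2877
  log(r/|z_k|) for z_k = 3: log(4.0/3) = 0.2877
  Outside zeros (5) contribute nothing to the Jensen sum.
Sum over inside zeros: 0.8630.
I(r) = log|p(0)| + (inside sum) = 4.9053 + 0.8630 = 5.7683.
Note: since some zeros are outside |z| ≤ r, the simplified n·log(r) form does NOT apply — only the inside zeros contribute.

I(r) ≈ 5.7683.


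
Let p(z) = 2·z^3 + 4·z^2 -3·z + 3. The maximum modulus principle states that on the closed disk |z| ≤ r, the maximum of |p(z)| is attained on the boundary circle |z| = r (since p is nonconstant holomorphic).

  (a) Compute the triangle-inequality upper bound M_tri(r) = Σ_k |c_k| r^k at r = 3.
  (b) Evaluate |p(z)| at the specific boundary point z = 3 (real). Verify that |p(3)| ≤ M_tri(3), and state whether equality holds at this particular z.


Coefficients: c_0 = 3, c_1 = -3, c_2 = 4, c_3 = 2. Radius r = 3.
Part (a). Triangle bound: M_tri(r) = Σ_k |c_k| r^k
  = |3|·3^0 + |-3|·3^1 + |4|·3^2 + |2|·3^3
  = 3 + 9 + 36 + 54 = 102.
This bounds M(r) := max_{|z|=r} |p(z)| from above; equality holds iff all terms c_k z^k can be made to align in phase at a single z on |z|=r.
Part (b). At z = 3 (real, on the circle |z| = r):
  p(3) = (3)·3^0 + (-3)·3^1 + (4)·3^2 + (2)·3^3 = 84.
  |p(3)| = 84.
Check: |p(3)| = 84 ≤ 102 = M_tri(3). ✓ Equality does not hold at z = 3 (the coefficients have mixed signs, so the terms do not all align in phase there).

M_tri(3) = 102; |p(3)| = 84; equality at z=3: no.


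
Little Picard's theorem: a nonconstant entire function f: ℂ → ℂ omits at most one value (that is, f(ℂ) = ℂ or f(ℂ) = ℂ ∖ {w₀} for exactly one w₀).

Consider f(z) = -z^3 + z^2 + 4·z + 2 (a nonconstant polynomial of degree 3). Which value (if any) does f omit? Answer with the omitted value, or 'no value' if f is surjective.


Little Picard bounds the complement of f(ℂ) to at most one point.
For every w ∈ ℂ, the equation p(z) − w = 0 is a nonconstant polynomial in z and hence has at least one root by the fundamental theorem of algebra. So p is surjective onto ℂ, omitting no value.

Omitted value: no value.


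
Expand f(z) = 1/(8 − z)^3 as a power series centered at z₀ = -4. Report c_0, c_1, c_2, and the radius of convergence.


Let w = z − z₀, so z = z₀ + w.
Then 8 − z = 8 − (z₀ + w) = (8 − z₀) − w = 12 − w.
f(z) = 1/(12 − w)^3 = (1/(12)^3) · (1 − w/(12))^{−3}.
By the binomial series (1−u)^{−3} = Σ_{n≥0} C(n+2, 2) u^n for |u|<1, with u = w/(12):
  c_n = C(n+2, 2) / (12)^(n+3).
  c_0 = 1/(12)^3 = 1/1728.
  c_1 = 3/(12)^4 = 1/6912.
  c_2 = 6/(12)^5 = 1/41472.
The series is valid for |w/d| < 1, i.e. |z − z₀| < |d|.
Radius of convergence: R = |8 − z₀| = |12| = 12 (distance from z₀ to the singularity z = 8).

c_0 = 1/1728, c_1 = 1/6912, c_2 = 1/41472; R = 12.


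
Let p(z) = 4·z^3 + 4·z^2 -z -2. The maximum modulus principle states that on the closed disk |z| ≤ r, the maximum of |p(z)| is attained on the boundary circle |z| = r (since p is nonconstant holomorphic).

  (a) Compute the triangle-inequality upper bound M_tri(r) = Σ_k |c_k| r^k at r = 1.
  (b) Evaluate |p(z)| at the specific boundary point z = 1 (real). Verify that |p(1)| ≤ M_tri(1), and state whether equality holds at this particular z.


Coefficients: c_0 = -2, c_1 = -1, c_2 = 4, c_3 = 4. Radius r = 1.
Part (a). Triangle bound: M_tri(r) = Σ_k |c_k| r^k
  = |-2|·1^0 + |-1|·1^1 + |4|·1^2 + |4|·1^3
  = 2 + 1 + 4 + 4 = 11.
This bounds M(r) := max_{|z|=r} |p(z)| from above; equality holds iff all terms c_k z^k can be made to align in phase at a single z on |z|=r.
Part (b). At z = 1 (real, on the circle |z| = r):
  p(1) = (-2)·1^0 + (-1)·1^1 + (4)·1^2 + (4)·1^3 = 5.
  |p(1)| = 5.
Check: |p(1)| = 5 ≤ 11 = M_tri(1). ✓ Equality does not hold at z = 1 (the coefficients have mixed signs, so the terms do not all align in phase there).

M_tri(1) = 11; |p(1)| = 5; equality at z=1: no.


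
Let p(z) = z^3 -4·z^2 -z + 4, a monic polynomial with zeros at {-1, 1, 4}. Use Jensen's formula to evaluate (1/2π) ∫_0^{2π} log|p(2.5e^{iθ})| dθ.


Zeros: -1, 1, 4; r = 2.5.
Inside |z| < r: -1, 1. Outside (|z| ≥ r): 4.
p(0) = 4, so log|p(0)| = log(4) = 1.3863.
Apply Jensen: I(r) = log|p(0)| + Σ_k log(r/|z_k|), summed over zeros inside |z| < r.
  log(r/|z_k|) for z_k = -1: log(2.5/1) = 0.9163
  log(r/|z_k|) for z_k = 1: log(2.5/1) = 0.9163
  Outside zeros (4) contribute nothing to the Jensen sum.
Sum over inside zeros: 1.8326.
I(r) = log|p(0)| + (inside sum) = 1.3863 + 1.8326 = 3.2189.
Note: since some zeros are outside |z| ≤ r, the simplified n·log(r) form does NOT apply — only the inside zeros contribute.

I(r) ≈ 3.2189.


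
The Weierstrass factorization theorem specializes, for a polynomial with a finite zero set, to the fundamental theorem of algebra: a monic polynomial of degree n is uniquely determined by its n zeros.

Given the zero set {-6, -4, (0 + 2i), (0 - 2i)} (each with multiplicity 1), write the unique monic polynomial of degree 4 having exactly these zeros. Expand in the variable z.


The polynomial is p(z) = ∏_{α ∈ S} (z − α), where S = {-6, -4, (0 + 2i), (0 - 2i)}.
Expanding the product yields: p(z) = z^4 + 10·z^3 + 28·z^2 + 40·z + 96.
Note conjugate pairs combine to real quadratics: (z − (0+2i))(z − (0−2i)) = z² + 4.
The resulting polynomial has degree 4 and real coefficients as required.

p(z) = z^4 + 10·z^3 + 28·z^2 + 40·z + 96.


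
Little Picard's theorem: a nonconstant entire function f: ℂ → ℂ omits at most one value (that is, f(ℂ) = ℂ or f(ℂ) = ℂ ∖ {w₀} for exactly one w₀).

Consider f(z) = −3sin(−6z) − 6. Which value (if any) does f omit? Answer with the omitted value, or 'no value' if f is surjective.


Little Picard bounds the complement of f(ℂ) to at most one point.
sin is entire and surjective onto ℂ: for every w ∈ ℂ, sin(ζ) = w has a solution ζ ∈ ℂ (e.g., via the complex inverse arcsin). With ζ = −6z this gives z = ζ/(-6). Then -3·sin(−6z) takes every value in -3·ℂ = ℂ, and adding -6 is a bijection of ℂ. So f is surjective and omits no value. (Note: only on the real line is sin bounded by [−1, 1].)

Omitted value: no value.


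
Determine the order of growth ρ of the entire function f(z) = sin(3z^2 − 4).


Write sin(w) = (e^{iw} ± e^{−iw})/(2 or 2i), so |sin(w)| ≤ e^{|w|}. With w = 3z^2 − 4, |w| ≤ 3r^2 + 4 on |z|=r, giving M(r) ≤ e^{3r^2 + 4} and ρ ≤ 2. For the lower bound, choose z on |z|=r with 3z^2 purely imaginary of modulus 3r^2; then |sin(3z^2 − 4)| grows like e^{3r^2}/2, so ρ ≥ 2. Hence ρ = 2.
Therefore ρ = 2.

Order ρ = 2.


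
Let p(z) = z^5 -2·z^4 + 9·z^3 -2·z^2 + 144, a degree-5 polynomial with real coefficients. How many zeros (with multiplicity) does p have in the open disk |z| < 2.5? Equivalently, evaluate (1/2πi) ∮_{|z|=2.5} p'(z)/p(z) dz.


The zeros of p are: (2 + 2i), (2 - 2i), -2, (0 + 3i), (0 - 3i).
Their magnitudes are: 2.828, 2.828, 2, 3, 3.
Zeros with |z| < R = 2.5: -2.
Count = 1.
By the argument principle, (1/2πi) ∮_{|z|=R} p'(z)/p(z) dz equals exactly this count.

Number of zeros inside |z| < 2.5: 1.


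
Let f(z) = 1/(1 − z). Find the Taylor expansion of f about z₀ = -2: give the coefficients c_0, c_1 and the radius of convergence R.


Let w = z − z₀, so z = z₀ + w.
Then 1 − z = 1 − (z₀ + w) = (1 − z₀) − w = 3 − w.
f(z) = 1/(3 − w) = (1/(3)) · 1/(1 − w/(3)) = Σ_{n≥0} w^n / (3)^(n+1).
So c_n = 1/(3)^(n+1):
  c_0 = 1/(3)^1 = 1/3.
  c_1 = 1/(3)^2 = 1/9.
The series is valid for |w/d| < 1, i.e. |z − z₀| < |d|.
Radius of convergence: R = |1 − z₀| = |3| = 3 (distance from z₀ to the singularity z = 1).

c_0 = 1/3, c_1 = 1/9; R = 3.


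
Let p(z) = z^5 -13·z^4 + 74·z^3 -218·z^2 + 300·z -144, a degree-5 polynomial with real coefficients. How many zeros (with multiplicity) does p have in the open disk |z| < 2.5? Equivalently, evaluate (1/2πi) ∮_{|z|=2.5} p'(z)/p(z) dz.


The zeros of p are: 4, 1, (3 + 3i), (3 - 3i), 2.
Their magnitudes are: 4, 1, 4.243, 4.243, 2.
Zeros with |z| < R = 2.5: 1, 2.
Count = 2.
By the argument principle, (1/2πi) ∮_{|z|=R} p'(z)/p(z) dz equals exactly this count.

Number of zeros inside |z| < 2.5: 2.


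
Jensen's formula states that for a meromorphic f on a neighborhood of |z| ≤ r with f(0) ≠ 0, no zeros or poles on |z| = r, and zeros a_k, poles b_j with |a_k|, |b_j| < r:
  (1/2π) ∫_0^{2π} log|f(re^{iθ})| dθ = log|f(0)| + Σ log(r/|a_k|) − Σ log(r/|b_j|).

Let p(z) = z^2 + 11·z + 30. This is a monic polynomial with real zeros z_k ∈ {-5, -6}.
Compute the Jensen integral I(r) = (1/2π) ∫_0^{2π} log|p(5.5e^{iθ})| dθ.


Zeros: -6, -5; r = 5.5.
Inside |z| < r: -5. Outside (|z| ≥ r): -6.
p(0) = 30, so log|p(0)| = log(30) = 3.4012.
Apply Jensen: I(r) = log|p(0)| + Σ_k log(r/|z_k|), summed over zeros inside |z| < r.
  log(r/|z_k|) for z_k = -5: log(5.5/5) = 0.0953
  Outside zeros (-6) contribute nothing to the Jensen sum.
Sum over inside zeros: 0.0953.
I(r) = log|p(0)| + (inside sum) = 3.4012 + 0.0953 = 3.4965.
Note: since some zeros are outside |z| ≤ r, the simplified n·log(r) form does NOT apply — only the inside zeros contribute.

I(r) ≈ 3.4965.
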